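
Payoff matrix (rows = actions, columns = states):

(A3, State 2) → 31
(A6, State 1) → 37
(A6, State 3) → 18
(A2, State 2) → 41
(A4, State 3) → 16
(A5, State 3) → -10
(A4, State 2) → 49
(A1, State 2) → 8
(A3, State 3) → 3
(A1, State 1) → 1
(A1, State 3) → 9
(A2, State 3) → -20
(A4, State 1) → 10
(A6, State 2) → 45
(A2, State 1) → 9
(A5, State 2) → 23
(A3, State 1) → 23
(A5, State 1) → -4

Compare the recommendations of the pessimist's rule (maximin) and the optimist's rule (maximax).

maximin → A6; maximax → A4 (disagree)

Row minima: A1=1, A2=-20, A3=3, A4=10, A5=-10, A6=18
Best worst-case = 18 → A6.
Row maxima: A1=9, A2=41, A3=31, A4=49, A5=23, A6=45
Best best-case = 49 → A4.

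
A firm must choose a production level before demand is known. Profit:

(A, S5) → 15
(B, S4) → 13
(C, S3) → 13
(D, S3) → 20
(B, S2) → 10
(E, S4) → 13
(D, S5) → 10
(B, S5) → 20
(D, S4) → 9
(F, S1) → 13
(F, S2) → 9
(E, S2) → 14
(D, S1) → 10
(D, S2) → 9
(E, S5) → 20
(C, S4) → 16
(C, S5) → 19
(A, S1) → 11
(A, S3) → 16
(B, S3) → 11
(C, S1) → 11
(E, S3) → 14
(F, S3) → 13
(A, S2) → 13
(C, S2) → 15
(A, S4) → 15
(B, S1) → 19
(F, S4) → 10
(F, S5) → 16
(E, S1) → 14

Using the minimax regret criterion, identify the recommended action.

Column bests: S1=19, S2=15, S3=20, S4=16, S5=20.
A regrets: 8, 2, 4, 1, 5 → max 8
B regrets: 0, 5, 9, 3, 0 → max 9
C regrets: 8, 0, 7, 0, 1 → max 8
D regrets: 9, 6, 0, 7, 10 → max 10
E regrets: 5, 1, 6, 3, 0 → max 6
F regrets: 6, 6, 7, 6, 4 → max 7
Smallest max regret = 6 → E.

E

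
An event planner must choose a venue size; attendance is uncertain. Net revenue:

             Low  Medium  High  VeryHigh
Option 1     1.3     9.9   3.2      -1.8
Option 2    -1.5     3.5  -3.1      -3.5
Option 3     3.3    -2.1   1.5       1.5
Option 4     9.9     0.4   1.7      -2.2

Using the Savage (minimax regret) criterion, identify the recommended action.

Column bests: Low=9.9, Medium=9.9, High=3.2, VeryHigh=1.5.
Option 1 regrets: 8.6, 0.0, 0.0, 3.3 → max 8.6
Option 2 regrets: 11.4, 6.4, 6.3, 5.0 → max 11.4
Option 3 regrets: 6.6, 12.0, 1.7, 0.0 → max 12.0
Option 4 regrets: 0.0, 9.5, 1.5, 3.7 → max 9.5
Smallest max regret = 8.6 → Option 1.

Option 1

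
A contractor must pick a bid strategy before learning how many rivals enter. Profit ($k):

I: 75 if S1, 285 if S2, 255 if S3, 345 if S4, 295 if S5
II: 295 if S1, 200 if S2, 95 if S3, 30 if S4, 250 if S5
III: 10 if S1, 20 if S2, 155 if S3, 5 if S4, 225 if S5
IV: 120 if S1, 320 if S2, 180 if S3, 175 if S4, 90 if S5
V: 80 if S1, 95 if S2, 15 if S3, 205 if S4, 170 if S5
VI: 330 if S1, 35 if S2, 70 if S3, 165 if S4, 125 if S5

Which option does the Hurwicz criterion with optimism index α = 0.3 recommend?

I: 0.3·345 + 0.7·75 = 156
II: 0.3·295 + 0.7·30 = 109.5
III: 0.3·225 + 0.7·5 = 71
IV: 0.3·320 + 0.7·90 = 159
V: 0.3·205 + 0.7·15 = 72
VI: 0.3·330 + 0.7·35 = 123.5
Highest Hurwicz score = 159 → IV.

IV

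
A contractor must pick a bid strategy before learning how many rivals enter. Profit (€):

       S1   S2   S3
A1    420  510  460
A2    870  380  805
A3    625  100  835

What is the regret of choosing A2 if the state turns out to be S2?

130

Best payoff under S2 is 510.
Regret = 510 − 380 = 130.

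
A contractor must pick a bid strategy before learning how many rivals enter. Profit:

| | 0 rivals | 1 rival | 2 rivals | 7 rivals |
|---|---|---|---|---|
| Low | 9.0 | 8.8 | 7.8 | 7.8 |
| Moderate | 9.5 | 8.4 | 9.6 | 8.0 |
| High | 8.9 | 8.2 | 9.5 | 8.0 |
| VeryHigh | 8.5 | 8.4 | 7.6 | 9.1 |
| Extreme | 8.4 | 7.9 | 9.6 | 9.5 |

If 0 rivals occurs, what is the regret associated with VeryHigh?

1.0

Best payoff under 0 rivals is 9.5.
Regret = 9.5 − 8.5 = 1.0.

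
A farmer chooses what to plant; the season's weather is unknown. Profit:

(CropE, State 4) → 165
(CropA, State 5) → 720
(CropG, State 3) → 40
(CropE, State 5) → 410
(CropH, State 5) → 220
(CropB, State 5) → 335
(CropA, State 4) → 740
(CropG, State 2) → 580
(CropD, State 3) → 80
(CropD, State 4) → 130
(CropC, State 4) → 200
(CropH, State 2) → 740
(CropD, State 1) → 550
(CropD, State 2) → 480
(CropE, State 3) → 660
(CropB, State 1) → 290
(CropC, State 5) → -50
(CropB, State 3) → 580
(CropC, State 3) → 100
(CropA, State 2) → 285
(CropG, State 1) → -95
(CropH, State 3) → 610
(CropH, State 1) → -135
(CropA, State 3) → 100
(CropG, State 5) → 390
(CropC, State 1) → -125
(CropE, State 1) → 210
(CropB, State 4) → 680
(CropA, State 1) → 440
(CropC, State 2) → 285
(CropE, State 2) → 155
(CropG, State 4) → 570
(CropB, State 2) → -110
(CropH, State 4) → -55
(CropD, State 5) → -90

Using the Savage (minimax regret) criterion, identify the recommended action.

Column bests: State 1=550, State 2=740, State 3=660, State 4=740, State 5=720.
CropE regrets: 340, 585, 0, 575, 310 → max 585
CropD regrets: 0, 260, 580, 610, 810 → max 810
CropC regrets: 675, 455, 560, 540, 770 → max 770
CropH regrets: 685, 0, 50, 795, 500 → max 795
CropB regrets: 260, 850, 80, 60, 385 → max 850
CropG regrets: 645, 160, 620, 170, 330 → max 645
CropA regrets: 110, 455, 560, 0, 0 → max 560
Smallest max regret = 560 → CropA.

CropA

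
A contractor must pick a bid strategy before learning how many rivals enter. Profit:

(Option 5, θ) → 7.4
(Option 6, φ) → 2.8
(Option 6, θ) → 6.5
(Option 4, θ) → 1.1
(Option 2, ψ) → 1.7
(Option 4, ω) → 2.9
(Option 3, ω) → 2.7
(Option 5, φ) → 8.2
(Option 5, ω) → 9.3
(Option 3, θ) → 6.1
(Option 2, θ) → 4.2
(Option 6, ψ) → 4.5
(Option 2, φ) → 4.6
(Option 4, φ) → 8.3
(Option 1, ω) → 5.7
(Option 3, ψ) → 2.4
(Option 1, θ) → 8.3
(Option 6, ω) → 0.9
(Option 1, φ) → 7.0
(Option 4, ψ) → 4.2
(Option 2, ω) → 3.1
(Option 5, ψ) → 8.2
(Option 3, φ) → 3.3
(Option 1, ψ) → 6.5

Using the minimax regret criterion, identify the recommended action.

Option 5

Column bests: θ=8.3, φ=8.3, ψ=8.2, ω=9.3.
Option 1 regrets: 0.0, 1.3, 1.7, 3.6 → max 3.6
Option 2 regrets: 4.1, 3.7, 6.5, 6.2 → max 6.5
Option 3 regrets: 2.2, 5.0, 5.8, 6.6 → max 6.6
Option 4 regrets: 7.2, 0.0, 4.0, 6.4 → max 7.2
Option 5 regrets: 0.9, 0.1, 0.0, 0.0 → max 0.9
Option 6 regrets: 1.8, 5.5, 3.7, 8.4 → max 8.4
Smallest max regret = 0.9 → Option 5.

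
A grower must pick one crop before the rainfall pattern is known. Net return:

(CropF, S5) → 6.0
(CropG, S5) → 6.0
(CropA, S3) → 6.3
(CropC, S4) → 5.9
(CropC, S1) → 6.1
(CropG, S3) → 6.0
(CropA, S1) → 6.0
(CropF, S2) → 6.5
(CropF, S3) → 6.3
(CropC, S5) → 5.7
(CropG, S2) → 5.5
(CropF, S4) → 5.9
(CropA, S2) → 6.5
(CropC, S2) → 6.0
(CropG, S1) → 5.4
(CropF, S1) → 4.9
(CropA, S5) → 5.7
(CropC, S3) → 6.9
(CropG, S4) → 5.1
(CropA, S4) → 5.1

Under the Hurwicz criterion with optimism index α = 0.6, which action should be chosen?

CropC

CropA: 0.6·6.5 + 0.4·5.1 = 5.94
CropF: 0.6·6.5 + 0.4·4.9 = 5.86
CropG: 0.6·6.0 + 0.4·5.1 = 5.64
CropC: 0.6·6.9 + 0.4·5.7 = 6.42
Highest Hurwicz score = 6.42 → CropC.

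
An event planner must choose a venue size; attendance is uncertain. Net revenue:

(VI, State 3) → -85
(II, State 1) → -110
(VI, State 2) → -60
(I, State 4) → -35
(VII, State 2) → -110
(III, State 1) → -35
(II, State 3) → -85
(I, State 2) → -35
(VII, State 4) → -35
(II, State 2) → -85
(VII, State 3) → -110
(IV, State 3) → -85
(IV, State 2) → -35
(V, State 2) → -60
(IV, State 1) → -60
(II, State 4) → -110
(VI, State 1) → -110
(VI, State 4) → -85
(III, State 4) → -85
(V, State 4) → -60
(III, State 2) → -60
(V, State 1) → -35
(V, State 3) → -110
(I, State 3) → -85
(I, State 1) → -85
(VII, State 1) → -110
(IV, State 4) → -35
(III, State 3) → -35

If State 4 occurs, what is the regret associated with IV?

0

Best payoff under State 4 is -35.
Regret = -35 − (-35) = 0.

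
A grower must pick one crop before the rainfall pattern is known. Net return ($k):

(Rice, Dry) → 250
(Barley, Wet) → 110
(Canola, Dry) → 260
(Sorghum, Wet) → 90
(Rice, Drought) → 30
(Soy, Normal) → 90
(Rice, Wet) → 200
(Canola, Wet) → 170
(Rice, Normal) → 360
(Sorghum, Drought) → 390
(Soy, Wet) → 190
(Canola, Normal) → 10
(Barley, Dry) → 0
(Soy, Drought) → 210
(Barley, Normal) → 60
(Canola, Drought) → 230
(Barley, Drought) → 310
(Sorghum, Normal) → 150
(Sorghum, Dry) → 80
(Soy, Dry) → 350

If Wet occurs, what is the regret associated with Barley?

90

Best payoff under Wet is 200.
Regret = 200 − 110 = 90.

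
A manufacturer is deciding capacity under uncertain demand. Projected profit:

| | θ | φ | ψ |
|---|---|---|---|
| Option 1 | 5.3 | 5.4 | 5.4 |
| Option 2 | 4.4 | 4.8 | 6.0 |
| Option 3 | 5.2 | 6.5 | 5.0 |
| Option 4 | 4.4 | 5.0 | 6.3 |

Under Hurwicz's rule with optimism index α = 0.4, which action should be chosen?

Option 1: 0.4·5.4 + 0.6·5.3 = 5.34
Option 2: 0.4·6.0 + 0.6·4.4 = 5.04
Option 3: 0.4·6.5 + 0.6·5.0 = 5.6
Option 4: 0.4·6.3 + 0.6·4.4 = 5.16
Highest Hurwicz score = 5.6 → Option 3.

Option 3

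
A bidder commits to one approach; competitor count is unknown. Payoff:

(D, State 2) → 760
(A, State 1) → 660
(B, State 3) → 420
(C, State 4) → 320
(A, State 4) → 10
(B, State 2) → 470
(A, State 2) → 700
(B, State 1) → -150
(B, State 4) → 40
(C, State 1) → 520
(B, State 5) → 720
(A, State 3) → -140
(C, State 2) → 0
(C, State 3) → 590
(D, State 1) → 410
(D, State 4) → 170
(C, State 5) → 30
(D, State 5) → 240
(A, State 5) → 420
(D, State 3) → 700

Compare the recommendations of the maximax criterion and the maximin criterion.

maximax → D; maximin → D (agree)

Row maxima: A=700, B=720, C=590, D=760
Best best-case = 760 → D.
Row minima: A=-140, B=-150, C=0, D=170
Best worst-case = 170 → D.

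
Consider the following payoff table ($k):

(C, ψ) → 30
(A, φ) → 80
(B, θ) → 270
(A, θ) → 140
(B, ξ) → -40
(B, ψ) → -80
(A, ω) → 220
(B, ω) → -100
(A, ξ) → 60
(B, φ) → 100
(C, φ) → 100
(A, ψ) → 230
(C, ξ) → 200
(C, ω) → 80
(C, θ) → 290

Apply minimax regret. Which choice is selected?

Column bests: θ=290, φ=100, ψ=230, ω=220, ξ=200.
A regrets: 150, 20, 0, 0, 140 → max 150
B regrets: 20, 0, 310, 320, 240 → max 320
C regrets: 0, 0, 200, 140, 0 → max 200
Smallest max regret = 150 → A.

A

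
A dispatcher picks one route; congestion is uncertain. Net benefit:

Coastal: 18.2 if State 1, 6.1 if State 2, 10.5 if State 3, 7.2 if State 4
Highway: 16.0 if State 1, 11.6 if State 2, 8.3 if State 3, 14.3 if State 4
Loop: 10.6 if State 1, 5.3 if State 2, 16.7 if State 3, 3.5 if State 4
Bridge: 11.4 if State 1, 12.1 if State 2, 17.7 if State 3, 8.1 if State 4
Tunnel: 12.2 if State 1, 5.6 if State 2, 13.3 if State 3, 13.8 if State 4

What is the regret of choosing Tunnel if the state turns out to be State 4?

0.5

Best payoff under State 4 is 14.3.
Regret = 14.3 − 13.8 = 0.5.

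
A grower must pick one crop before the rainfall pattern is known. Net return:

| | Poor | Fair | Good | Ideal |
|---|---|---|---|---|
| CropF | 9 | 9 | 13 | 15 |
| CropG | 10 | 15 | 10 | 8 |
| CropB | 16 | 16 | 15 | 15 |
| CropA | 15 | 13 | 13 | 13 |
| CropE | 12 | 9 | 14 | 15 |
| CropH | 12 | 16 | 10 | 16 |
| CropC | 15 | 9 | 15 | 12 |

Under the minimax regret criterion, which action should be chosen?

Column bests: Poor=16, Fair=16, Good=15, Ideal=16.
CropF regrets: 7, 7, 2, 1 → max 7
CropG regrets: 6, 1, 5, 8 → max 8
CropB regrets: 0, 0, 0, 1 → max 1
CropA regrets: 1, 3, 2, 3 → max 3
CropE regrets: 4, 7, 1, 1 → max 7
CropH regrets: 4, 0, 5, 0 → max 5
CropC regrets: 1, 7, 0, 4 → max 7
Smallest max regret = 1 → CropB.

CropB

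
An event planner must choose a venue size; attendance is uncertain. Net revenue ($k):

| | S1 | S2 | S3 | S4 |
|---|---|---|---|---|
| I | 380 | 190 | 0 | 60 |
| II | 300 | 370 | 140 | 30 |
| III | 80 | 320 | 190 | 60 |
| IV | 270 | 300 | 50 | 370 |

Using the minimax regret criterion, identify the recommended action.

IV

Column bests: S1=380, S2=370, S3=190, S4=370.
I regrets: 0, 180, 190, 310 → max 310
II regrets: 80, 0, 50, 340 → max 340
III regrets: 300, 50, 0, 310 → max 310
IV regrets: 110, 70, 140, 0 → max 140
Smallest max regret = 140 → IV.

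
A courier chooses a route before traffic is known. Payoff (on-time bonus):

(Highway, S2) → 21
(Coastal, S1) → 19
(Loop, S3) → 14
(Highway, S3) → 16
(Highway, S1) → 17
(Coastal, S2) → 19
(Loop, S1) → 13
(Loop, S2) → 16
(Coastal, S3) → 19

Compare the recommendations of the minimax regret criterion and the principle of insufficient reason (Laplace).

Column bests: S1=19, S2=21, S3=19.
Loop regrets: 6, 5, 5 → max 6
Coastal regrets: 0, 2, 0 → max 2
Highway regrets: 2, 0, 3 → max 3
Smallest max regret = 2 → Coastal.
Row averages: Loop=43/3, Coastal=19, Highway=18
Highest average = 19 → Coastal.

minimax regret → Coastal; laplace → Coastal (agree)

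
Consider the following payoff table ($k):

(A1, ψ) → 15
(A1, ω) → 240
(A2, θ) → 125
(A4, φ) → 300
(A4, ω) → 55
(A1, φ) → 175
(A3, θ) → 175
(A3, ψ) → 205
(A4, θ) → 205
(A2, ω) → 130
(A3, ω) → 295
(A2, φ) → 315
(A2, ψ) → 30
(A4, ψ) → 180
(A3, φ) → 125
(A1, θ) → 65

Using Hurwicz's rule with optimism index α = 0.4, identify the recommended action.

A1: 0.4·240 + 0.6·15 = 105
A2: 0.4·315 + 0.6·30 = 144
A3: 0.4·295 + 0.6·125 = 193
A4: 0.4·300 + 0.6·55 = 153
Highest Hurwicz score = 193 → A3.

A3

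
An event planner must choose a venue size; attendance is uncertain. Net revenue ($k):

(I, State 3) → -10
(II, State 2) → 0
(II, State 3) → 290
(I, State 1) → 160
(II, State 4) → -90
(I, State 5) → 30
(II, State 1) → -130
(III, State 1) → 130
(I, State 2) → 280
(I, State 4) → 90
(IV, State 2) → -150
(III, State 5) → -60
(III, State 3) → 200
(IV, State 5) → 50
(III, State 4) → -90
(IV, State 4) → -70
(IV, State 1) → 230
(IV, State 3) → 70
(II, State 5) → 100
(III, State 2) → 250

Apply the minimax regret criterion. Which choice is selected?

Column bests: State 1=230, State 2=280, State 3=290, State 4=90, State 5=100.
I regrets: 70, 0, 300, 0, 70 → max 300
II regrets: 360, 280, 0, 180, 0 → max 360
III regrets: 100, 30, 90, 180, 160 → max 180
IV regrets: 0, 430, 220, 160, 50 → max 430
Smallest max regret = 180 → III.

III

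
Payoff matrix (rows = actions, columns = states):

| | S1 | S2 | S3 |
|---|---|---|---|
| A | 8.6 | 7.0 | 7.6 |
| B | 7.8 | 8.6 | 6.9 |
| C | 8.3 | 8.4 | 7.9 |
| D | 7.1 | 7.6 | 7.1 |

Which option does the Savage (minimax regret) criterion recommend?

C

Column bests: S1=8.6, S2=8.6, S3=7.9.
A regrets: 0.0, 1.6, 0.3 → max 1.6
B regrets: 0.8, 0.0, 1.0 → max 1.0
C regrets: 0.3, 0.2, 0.0 → max 0.3
D regrets: 1.5, 1.0, 0.8 → max 1.5
Smallest max regret = 0.3 → C.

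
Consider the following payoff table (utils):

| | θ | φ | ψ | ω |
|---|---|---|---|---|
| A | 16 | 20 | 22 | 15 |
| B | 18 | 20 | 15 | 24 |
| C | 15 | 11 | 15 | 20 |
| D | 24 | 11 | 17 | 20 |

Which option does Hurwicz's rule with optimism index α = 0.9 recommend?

B

A: 0.9·22 + 0.1·15 = 21.3
B: 0.9·24 + 0.1·15 = 23.1
C: 0.9·20 + 0.1·11 = 19.1
D: 0.9·24 + 0.1·11 = 22.7
Highest Hurwicz score = 23.1 → B.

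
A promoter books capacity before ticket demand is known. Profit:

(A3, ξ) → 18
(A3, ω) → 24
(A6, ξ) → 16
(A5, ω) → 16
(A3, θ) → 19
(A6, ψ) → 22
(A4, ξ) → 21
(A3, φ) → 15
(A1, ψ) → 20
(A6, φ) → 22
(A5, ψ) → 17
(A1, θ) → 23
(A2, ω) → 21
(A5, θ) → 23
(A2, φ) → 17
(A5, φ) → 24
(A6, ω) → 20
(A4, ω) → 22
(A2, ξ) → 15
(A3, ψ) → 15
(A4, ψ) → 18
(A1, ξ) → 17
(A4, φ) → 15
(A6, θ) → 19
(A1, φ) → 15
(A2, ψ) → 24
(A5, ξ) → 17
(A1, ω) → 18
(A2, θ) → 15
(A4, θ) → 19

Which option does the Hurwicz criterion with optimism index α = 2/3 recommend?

A1: 2/3·23 + 1/3·15 = 61/3
A2: 2/3·24 + 1/3·15 = 21
A3: 2/3·24 + 1/3·15 = 21
A4: 2/3·22 + 1/3·15 = 59/3
A5: 2/3·24 + 1/3·16 = 64/3
A6: 2/3·22 + 1/3·16 = 20
Highest Hurwicz score = 64/3 → A5.

A5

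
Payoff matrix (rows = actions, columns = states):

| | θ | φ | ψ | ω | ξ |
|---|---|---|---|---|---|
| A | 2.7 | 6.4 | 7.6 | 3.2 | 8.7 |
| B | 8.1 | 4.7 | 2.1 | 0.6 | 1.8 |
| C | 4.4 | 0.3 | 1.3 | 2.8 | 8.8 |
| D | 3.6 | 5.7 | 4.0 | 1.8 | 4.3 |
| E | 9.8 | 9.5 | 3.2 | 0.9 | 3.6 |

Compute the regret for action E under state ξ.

Best payoff under ξ is 8.8.
Regret = 8.8 − 3.6 = 5.2.

5.2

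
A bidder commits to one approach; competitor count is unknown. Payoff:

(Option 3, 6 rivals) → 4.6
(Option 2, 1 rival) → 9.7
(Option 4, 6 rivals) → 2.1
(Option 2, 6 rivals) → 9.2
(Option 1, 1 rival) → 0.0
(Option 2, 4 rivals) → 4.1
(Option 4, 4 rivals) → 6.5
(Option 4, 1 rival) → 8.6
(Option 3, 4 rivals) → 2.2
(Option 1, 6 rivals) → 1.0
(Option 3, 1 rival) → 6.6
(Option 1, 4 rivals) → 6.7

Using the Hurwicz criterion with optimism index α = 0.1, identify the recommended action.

Option 1: 0.1·6.7 + 0.9·0.0 = 0.67
Option 2: 0.1·9.7 + 0.9·4.1 = 4.66
Option 3: 0.1·6.6 + 0.9·2.2 = 2.64
Option 4: 0.1·8.6 + 0.9·2.1 = 2.75
Highest Hurwicz score = 4.66 → Option 2.

Option 2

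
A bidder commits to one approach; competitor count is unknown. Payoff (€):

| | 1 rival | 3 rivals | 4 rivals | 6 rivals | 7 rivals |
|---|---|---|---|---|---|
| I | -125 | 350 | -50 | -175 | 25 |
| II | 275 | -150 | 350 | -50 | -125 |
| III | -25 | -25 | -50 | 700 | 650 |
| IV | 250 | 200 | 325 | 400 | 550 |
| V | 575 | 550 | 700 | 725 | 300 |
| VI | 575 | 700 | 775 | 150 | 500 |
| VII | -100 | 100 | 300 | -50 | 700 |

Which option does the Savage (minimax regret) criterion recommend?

V

Column bests: 1 rival=575, 3 rivals=700, 4 rivals=775, 6 rivals=725, 7 rivals=700.
I regrets: 700, 350, 825, 900, 675 → max 900
II regrets: 300, 850, 425, 775, 825 → max 850
III regrets: 600, 725, 825, 25, 50 → max 825
IV regrets: 325, 500, 450, 325, 150 → max 500
V regrets: 0, 150, 75, 0, 400 → max 400
VI regrets: 0, 0, 0, 575, 200 → max 575
VII regrets: 675, 600, 475, 775, 0 → max 775
Smallest max regret = 400 → V.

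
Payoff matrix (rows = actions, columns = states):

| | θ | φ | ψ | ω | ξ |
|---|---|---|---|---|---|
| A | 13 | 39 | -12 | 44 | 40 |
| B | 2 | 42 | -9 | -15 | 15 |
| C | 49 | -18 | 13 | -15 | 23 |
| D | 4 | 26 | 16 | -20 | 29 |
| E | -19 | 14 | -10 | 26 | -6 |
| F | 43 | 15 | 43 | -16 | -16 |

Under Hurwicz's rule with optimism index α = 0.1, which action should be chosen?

A: 0.1·44 + 0.9·(-12) = -6.4
B: 0.1·42 + 0.9·(-15) = -9.3
C: 0.1·49 + 0.9·(-18) = -11.3
D: 0.1·29 + 0.9·(-20) = -15.1
E: 0.1·26 + 0.9·(-19) = -14.5
F: 0.1·43 + 0.9·(-16) = -10.1
Highest Hurwicz score = -6.4 → A.

A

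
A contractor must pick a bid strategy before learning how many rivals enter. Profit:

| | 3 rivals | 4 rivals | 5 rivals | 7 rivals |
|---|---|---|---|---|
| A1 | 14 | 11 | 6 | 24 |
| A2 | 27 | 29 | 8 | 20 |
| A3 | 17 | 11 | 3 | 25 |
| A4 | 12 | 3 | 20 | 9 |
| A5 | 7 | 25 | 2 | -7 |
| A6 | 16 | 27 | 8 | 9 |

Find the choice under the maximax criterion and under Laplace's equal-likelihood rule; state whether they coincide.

maximax → A2; laplace → A2 (agree)

Row maxima: A1=24, A2=29, A3=25, A4=20, A5=25, A6=27
Best best-case = 29 → A2.
Row averages: A1=13.75, A2=21, A3=14, A4=11, A5=6.75, A6=15
Highest average = 21 → A2.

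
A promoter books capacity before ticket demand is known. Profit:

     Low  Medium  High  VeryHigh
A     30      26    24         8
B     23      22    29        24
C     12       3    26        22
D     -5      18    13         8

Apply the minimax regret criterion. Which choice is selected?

B

Column bests: Low=30, Medium=26, High=29, VeryHigh=24.
A regrets: 0, 0, 5, 16 → max 16
B regrets: 7, 4, 0, 0 → max 7
C regrets: 18, 23, 3, 2 → max 23
D regrets: 35, 8, 16, 16 → max 35
Smallest max regret = 7 → B.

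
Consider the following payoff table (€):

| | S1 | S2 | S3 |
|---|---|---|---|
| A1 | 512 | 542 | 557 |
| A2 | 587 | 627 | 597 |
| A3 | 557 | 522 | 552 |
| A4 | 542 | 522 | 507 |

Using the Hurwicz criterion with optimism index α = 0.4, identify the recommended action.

A1: 0.4·557 + 0.6·512 = 530
A2: 0.4·627 + 0.6·587 = 603
A3: 0.4·557 + 0.6·522 = 536
A4: 0.4·542 + 0.6·507 = 521
Highest Hurwicz score = 603 → A2.

A2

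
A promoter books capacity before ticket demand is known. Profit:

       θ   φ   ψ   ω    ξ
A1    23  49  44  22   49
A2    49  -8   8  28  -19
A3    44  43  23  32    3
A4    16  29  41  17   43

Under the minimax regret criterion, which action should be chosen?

A1

Column bests: θ=49, φ=49, ψ=44, ω=32, ξ=49.
A1 regrets: 26, 0, 0, 10, 0 → max 26
A2 regrets: 0, 57, 36, 4, 68 → max 68
A3 regrets: 5, 6, 21, 0, 46 → max 46
A4 regrets: 33, 20, 3, 15, 6 → max 33
Smallest max regret = 26 → A1.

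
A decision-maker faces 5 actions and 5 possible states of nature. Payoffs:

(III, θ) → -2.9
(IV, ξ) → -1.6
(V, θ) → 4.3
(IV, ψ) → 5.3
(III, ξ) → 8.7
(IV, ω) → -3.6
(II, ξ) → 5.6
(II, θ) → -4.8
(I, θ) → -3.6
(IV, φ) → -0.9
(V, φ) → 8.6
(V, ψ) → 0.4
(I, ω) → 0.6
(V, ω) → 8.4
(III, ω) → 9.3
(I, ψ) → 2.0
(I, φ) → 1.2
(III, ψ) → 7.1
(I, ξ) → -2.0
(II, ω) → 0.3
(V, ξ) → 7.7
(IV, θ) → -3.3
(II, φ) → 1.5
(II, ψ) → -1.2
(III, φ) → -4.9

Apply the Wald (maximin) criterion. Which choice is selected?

Row minima: I=-3.6, II=-4.8, III=-4.9, IV=-3.6, V=0.4
Best worst-case = 0.4 → V.

V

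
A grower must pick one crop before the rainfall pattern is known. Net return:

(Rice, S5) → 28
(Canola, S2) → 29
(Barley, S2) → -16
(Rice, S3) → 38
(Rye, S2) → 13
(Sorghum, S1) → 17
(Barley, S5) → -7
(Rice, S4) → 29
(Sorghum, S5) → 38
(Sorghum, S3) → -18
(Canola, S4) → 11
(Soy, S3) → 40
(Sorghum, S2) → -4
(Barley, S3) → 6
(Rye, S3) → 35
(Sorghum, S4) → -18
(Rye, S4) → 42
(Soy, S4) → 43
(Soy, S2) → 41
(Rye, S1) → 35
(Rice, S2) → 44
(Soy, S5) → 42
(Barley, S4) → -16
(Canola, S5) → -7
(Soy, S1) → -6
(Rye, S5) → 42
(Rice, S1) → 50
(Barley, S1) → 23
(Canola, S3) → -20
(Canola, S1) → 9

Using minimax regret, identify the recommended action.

Rice

Column bests: S1=50, S2=44, S3=40, S4=43, S5=42.
Sorghum regrets: 33, 48, 58, 61, 4 → max 61
Rice regrets: 0, 0, 2, 14, 14 → max 14
Barley regrets: 27, 60, 34, 59, 49 → max 60
Rye regrets: 15, 31, 5, 1, 0 → max 31
Soy regrets: 56, 3, 0, 0, 0 → max 56
Canola regrets: 41, 15, 60, 32, 49 → max 60
Smallest max regret = 14 → Rice.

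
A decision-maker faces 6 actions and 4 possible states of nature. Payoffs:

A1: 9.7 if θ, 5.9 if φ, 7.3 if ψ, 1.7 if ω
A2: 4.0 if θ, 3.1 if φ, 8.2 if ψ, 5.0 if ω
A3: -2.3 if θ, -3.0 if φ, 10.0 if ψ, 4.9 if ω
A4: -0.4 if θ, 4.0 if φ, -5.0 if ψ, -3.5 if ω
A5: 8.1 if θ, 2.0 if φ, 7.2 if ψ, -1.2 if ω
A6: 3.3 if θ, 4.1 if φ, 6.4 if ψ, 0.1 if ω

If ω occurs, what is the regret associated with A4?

8.5

Best payoff under ω is 5.0.
Regret = 5.0 − (-3.5) = 8.5.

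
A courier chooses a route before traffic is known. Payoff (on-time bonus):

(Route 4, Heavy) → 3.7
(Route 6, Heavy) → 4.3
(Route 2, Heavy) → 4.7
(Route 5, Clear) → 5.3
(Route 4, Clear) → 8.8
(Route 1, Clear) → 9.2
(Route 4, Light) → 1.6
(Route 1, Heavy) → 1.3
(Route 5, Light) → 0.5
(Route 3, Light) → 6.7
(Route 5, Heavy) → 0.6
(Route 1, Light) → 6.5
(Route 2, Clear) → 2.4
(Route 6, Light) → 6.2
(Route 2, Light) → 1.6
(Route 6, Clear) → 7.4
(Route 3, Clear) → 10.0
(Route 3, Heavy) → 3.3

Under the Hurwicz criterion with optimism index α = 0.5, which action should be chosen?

Route 3

Route 1: 0.5·9.2 + 0.5·1.3 = 5.25
Route 2: 0.5·4.7 + 0.5·1.6 = 3.15
Route 3: 0.5·10.0 + 0.5·3.3 = 6.65
Route 4: 0.5·8.8 + 0.5·1.6 = 5.2
Route 5: 0.5·5.3 + 0.5·0.5 = 2.9
Route 6: 0.5·7.4 + 0.5·4.3 = 5.85
Highest Hurwicz score = 6.65 → Route 3.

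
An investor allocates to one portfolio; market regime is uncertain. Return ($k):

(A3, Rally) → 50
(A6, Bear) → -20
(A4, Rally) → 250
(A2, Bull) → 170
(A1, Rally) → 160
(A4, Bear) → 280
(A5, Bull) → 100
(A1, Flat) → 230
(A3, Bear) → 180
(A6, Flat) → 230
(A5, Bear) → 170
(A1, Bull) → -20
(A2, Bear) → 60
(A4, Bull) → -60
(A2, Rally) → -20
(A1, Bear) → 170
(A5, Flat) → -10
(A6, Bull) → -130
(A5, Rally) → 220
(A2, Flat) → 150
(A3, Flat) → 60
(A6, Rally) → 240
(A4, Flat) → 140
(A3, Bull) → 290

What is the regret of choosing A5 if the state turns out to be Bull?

Best payoff under Bull is 290.
Regret = 290 − 100 = 190.

190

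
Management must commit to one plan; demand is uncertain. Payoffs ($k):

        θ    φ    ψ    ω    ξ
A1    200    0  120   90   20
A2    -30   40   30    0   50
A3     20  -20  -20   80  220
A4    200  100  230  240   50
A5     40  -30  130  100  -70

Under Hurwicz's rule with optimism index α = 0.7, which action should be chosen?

A1: 0.7·200 + 0.3·0 = 140
A2: 0.7·50 + 0.3·(-30) = 26
A3: 0.7·220 + 0.3·(-20) = 148
A4: 0.7·240 + 0.3·50 = 183
A5: 0.7·130 + 0.3·(-70) = 70
Highest Hurwicz score = 183 → A4.

A4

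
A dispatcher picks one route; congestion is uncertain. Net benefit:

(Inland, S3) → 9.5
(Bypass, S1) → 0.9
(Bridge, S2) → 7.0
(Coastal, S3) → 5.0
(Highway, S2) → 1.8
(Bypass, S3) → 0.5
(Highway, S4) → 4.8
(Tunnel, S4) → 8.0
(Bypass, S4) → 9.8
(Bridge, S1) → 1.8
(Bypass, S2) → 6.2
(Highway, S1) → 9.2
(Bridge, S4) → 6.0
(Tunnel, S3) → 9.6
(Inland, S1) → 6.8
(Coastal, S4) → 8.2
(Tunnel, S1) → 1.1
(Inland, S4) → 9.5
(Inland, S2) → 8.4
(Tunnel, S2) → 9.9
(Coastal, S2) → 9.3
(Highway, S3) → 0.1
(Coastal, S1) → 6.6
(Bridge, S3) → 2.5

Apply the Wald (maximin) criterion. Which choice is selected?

Row minima: Inland=6.8, Bridge=1.8, Coastal=5.0, Highway=0.1, Bypass=0.5, Tunnel=1.1
Best worst-case = 6.8 → Inland.

Inland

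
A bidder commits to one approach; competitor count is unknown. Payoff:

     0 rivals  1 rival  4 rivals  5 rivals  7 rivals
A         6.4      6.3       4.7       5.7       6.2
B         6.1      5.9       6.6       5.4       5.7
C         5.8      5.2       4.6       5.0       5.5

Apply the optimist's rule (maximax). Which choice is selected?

Row maxima: A=6.4, B=6.6, C=5.8
Best best-case = 6.6 → B.

B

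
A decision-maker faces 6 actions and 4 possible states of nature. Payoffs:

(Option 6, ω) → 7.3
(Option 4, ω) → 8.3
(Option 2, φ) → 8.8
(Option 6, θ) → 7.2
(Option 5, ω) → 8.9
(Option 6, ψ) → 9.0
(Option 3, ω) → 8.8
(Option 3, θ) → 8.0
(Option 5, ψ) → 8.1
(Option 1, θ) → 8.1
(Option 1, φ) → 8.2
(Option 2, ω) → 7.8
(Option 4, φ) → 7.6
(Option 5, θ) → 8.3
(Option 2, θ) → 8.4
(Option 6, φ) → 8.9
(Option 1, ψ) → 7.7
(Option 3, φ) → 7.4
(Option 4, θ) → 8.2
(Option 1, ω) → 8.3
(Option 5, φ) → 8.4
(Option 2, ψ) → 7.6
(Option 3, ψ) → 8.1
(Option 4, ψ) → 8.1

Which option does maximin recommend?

Option 5

Row minima: Option 1=7.7, Option 2=7.6, Option 3=7.4, Option 4=7.6, Option 5=8.1, Option 6=7.2
Best worst-case = 8.1 → Option 5.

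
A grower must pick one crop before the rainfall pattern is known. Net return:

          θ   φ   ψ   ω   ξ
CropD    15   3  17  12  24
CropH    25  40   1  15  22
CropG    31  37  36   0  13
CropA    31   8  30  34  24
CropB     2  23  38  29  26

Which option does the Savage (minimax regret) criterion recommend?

CropB

Column bests: θ=31, φ=40, ψ=38, ω=34, ξ=26.
CropD regrets: 16, 37, 21, 22, 2 → max 37
CropH regrets: 6, 0, 37, 19, 4 → max 37
CropG regrets: 0, 3, 2, 34, 13 → max 34
CropA regrets: 0, 32, 8, 0, 2 → max 32
CropB regrets: 29, 17, 0, 5, 0 → max 29
Smallest max regret = 29 → CropB.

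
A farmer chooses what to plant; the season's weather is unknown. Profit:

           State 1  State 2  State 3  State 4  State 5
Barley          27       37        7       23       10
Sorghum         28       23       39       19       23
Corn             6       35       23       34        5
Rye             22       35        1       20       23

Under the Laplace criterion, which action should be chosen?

Sorghum

Row averages: Barley=20.8, Sorghum=26.4, Corn=20.6, Rye=20.2
Highest average = 26.4 → Sorghum.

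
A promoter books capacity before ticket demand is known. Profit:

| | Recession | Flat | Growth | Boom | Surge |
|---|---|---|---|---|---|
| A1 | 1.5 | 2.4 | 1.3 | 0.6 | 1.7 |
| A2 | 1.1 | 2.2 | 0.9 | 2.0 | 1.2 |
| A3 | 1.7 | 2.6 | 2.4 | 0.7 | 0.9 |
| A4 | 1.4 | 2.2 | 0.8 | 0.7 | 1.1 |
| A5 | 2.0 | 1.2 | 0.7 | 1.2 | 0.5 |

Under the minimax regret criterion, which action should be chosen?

Column bests: Recession=2.0, Flat=2.6, Growth=2.4, Boom=2.0, Surge=1.7.
A1 regrets: 0.5, 0.2, 1.1, 1.4, 0.0 → max 1.4
A2 regrets: 0.9, 0.4, 1.5, 0.0, 0.5 → max 1.5
A3 regrets: 0.3, 0.0, 0.0, 1.3, 0.8 → max 1.3
A4 regrets: 0.6, 0.4, 1.6, 1.3, 0.6 → max 1.6
A5 regrets: 0.0, 1.4, 1.7, 0.8, 1.2 → max 1.7
Smallest max regret = 1.3 → A3.

A3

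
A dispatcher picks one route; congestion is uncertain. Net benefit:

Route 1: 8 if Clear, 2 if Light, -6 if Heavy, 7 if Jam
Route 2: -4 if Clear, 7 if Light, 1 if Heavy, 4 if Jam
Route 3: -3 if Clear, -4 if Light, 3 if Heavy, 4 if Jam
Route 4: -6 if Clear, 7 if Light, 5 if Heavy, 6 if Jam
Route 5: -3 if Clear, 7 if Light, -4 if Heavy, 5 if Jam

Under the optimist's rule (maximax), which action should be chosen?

Route 1

Row maxima: Route 1=8, Route 2=7, Route 3=4, Route 4=7, Route 5=7
Best best-case = 8 → Route 1.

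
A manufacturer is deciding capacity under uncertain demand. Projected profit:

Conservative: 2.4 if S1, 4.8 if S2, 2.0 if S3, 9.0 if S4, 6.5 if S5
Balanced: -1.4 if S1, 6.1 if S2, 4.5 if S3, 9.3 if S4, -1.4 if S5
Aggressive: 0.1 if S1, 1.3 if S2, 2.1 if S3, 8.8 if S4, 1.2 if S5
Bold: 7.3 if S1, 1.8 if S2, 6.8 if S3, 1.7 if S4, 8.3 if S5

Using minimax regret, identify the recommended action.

Column bests: S1=7.3, S2=6.1, S3=6.8, S4=9.3, S5=8.3.
Conservative regrets: 4.9, 1.3, 4.8, 0.3, 1.8 → max 4.9
Balanced regrets: 8.7, 0.0, 2.3, 0.0, 9.7 → max 9.7
Aggressive regrets: 7.2, 4.8, 4.7, 0.5, 7.1 → max 7.2
Bold regrets: 0.0, 4.3, 0.0, 7.6, 0.0 → max 7.6
Smallest max regret = 4.9 → Conservative.

Conservative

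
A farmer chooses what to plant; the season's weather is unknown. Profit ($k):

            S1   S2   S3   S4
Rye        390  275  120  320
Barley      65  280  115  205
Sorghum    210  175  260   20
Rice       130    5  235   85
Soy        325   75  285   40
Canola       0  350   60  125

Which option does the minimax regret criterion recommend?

Rye

Column bests: S1=390, S2=350, S3=285, S4=320.
Rye regrets: 0, 75, 165, 0 → max 165
Barley regrets: 325, 70, 170, 115 → max 325
Sorghum regrets: 180, 175, 25, 300 → max 300
Rice regrets: 260, 345, 50, 235 → max 345
Soy regrets: 65, 275, 0, 280 → max 280
Canola regrets: 390, 0, 225, 195 → max 390
Smallest max regret = 165 → Rye.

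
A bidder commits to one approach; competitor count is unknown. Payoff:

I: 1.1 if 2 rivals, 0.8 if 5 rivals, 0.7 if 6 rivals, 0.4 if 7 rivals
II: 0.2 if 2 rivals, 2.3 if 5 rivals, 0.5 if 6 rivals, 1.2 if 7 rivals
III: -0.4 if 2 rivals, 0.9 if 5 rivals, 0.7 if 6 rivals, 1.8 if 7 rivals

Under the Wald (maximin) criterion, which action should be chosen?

Row minima: I=0.4, II=0.2, III=-0.4
Best worst-case = 0.4 → I.

I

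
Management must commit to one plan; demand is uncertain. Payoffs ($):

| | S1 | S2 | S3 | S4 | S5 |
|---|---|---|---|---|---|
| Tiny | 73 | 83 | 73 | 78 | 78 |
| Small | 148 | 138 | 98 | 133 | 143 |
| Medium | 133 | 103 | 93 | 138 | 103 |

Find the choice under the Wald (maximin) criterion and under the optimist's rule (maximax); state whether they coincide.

maximin → Small; maximax → Small (agree)

Row minima: Tiny=73, Small=98, Medium=93
Best worst-case = 98 → Small.
Row maxima: Tiny=83, Small=148, Medium=138
Best best-case = 148 → Small.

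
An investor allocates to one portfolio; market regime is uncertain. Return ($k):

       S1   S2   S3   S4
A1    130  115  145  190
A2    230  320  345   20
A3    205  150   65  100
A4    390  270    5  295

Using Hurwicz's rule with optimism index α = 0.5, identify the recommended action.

A4

A1: 0.5·190 + 0.5·115 = 152.5
A2: 0.5·345 + 0.5·20 = 182.5
A3: 0.5·205 + 0.5·65 = 135
A4: 0.5·390 + 0.5·5 = 197.5
Highest Hurwicz score = 197.5 → A4.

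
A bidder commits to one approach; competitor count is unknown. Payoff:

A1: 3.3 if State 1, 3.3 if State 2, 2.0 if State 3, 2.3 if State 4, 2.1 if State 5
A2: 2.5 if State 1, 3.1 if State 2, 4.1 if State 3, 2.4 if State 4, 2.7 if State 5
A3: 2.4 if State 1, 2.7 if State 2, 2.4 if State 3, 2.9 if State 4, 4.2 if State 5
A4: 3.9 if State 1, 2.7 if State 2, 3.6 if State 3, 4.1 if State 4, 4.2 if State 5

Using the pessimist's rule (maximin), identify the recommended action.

A4

Row minima: A1=2.0, A2=2.4, A3=2.4, A4=2.7
Best worst-case = 2.7 → A4.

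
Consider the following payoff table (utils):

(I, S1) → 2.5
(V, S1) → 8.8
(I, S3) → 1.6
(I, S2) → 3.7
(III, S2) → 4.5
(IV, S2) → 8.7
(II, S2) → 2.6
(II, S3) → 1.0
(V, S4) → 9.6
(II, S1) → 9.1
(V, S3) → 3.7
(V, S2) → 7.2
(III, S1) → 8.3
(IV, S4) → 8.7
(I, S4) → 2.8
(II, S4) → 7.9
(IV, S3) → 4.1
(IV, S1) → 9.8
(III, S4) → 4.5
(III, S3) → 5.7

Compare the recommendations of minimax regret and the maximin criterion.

minimax regret → IV; maximin → III (disagree)

Column bests: S1=9.8, S2=8.7, S3=5.7, S4=9.6.
I regrets: 7.3, 5.0, 4.1, 6.8 → max 7.3
II regrets: 0.7, 6.1, 4.7, 1.7 → max 6.1
III regrets: 1.5, 4.2, 0.0, 5.1 → max 5.1
IV regrets: 0.0, 0.0, 1.6, 0.9 → max 1.6
V regrets: 1.0, 1.5, 2.0, 0.0 → max 2.0
Smallest max regret = 1.6 → IV.
Row minima: I=1.6, II=1.0, III=4.5, IV=4.1, V=3.7
Best worst-case = 4.5 → III.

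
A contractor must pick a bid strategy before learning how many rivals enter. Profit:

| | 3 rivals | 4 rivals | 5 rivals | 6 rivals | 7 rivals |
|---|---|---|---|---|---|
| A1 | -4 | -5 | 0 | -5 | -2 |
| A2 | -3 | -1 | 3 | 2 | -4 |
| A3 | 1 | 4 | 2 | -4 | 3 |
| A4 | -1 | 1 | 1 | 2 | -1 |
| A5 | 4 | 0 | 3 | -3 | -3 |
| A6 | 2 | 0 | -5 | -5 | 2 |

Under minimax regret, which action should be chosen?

Column bests: 3 rivals=4, 4 rivals=4, 5 rivals=3, 6 rivals=2, 7 rivals=3.
A1 regrets: 8, 9, 3, 7, 5 → max 9
A2 regrets: 7, 5, 0, 0, 7 → max 7
A3 regrets: 3, 0, 1, 6, 0 → max 6
A4 regrets: 5, 3, 2, 0, 4 → max 5
A5 regrets: 0, 4, 0, 5, 6 → max 6
A6 regrets: 2, 4, 8, 7, 1 → max 8
Smallest max regret = 5 → A4.

A4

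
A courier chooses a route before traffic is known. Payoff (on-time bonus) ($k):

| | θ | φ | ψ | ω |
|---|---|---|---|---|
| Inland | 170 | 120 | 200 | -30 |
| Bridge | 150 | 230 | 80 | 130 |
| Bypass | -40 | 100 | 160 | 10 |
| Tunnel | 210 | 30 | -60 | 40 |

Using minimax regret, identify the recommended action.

Column bests: θ=210, φ=230, ψ=200, ω=130.
Inland regrets: 40, 110, 0, 160 → max 160
Bridge regrets: 60, 0, 120, 0 → max 120
Bypass regrets: 250, 130, 40, 120 → max 250
Tunnel regrets: 0, 200, 260, 90 → max 260
Smallest max regret = 120 → Bridge.

Bridge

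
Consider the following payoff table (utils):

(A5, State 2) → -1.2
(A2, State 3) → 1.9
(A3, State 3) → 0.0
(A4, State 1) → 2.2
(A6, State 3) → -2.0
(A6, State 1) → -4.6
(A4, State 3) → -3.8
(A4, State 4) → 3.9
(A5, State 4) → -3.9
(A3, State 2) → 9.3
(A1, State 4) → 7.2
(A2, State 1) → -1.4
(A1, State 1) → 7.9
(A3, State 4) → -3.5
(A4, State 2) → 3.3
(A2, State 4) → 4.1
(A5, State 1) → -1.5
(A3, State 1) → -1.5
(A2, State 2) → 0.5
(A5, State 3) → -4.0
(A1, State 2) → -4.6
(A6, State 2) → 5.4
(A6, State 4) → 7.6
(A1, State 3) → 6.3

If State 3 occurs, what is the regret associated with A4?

10.1

Best payoff under State 3 is 6.3.
Regret = 6.3 − (-3.8) = 10.1.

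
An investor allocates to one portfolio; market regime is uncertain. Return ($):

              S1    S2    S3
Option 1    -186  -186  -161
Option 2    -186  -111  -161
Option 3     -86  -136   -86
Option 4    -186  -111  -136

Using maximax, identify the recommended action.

Option 3

Row maxima: Option 1=-161, Option 2=-111, Option 3=-86, Option 4=-111
Best best-case = -86 → Option 3.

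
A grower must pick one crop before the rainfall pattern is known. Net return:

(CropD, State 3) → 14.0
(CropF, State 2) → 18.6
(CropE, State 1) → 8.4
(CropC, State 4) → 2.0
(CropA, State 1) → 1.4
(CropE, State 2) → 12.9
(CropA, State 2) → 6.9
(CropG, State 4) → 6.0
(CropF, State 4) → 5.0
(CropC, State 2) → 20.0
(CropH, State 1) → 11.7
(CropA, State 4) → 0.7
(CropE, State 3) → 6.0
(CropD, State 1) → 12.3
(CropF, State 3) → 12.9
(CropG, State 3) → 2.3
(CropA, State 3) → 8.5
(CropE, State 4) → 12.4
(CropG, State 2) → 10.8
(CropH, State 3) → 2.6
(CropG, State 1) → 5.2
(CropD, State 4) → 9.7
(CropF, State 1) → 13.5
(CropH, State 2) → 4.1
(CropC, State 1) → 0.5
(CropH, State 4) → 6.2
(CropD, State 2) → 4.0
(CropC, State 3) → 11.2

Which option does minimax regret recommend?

CropF

Column bests: State 1=13.5, State 2=20.0, State 3=14.0, State 4=12.4.
CropG regrets: 8.3, 9.2, 11.7, 6.4 → max 11.7
CropE regrets: 5.1, 7.1, 8.0, 0.0 → max 8.0
CropD regrets: 1.2, 16.0, 0.0, 2.7 → max 16.0
CropC regrets: 13.0, 0.0, 2.8, 10.4 → max 13.0
CropF regrets: 0.0, 1.4, 1.1, 7.4 → max 7.4
CropH regrets: 1.8, 15.9, 11.4, 6.2 → max 15.9
CropA regrets: 12.1, 13.1, 5.5, 11.7 → max 13.1
Smallest max regret = 7.4 → CropF.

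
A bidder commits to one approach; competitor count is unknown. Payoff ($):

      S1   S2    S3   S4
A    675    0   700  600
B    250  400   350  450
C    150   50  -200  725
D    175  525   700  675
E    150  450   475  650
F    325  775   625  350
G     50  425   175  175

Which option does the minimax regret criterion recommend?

Column bests: S1=675, S2=775, S3=700, S4=725.
A regrets: 0, 775, 0, 125 → max 775
B regrets: 425, 375, 350, 275 → max 425
C regrets: 525, 725, 900, 0 → max 900
D regrets: 500, 250, 0, 50 → max 500
E regrets: 525, 325, 225, 75 → max 525
F regrets: 350, 0, 75, 375 → max 375
G regrets: 625, 350, 525, 550 → max 625
Smallest max regret = 375 → F.

F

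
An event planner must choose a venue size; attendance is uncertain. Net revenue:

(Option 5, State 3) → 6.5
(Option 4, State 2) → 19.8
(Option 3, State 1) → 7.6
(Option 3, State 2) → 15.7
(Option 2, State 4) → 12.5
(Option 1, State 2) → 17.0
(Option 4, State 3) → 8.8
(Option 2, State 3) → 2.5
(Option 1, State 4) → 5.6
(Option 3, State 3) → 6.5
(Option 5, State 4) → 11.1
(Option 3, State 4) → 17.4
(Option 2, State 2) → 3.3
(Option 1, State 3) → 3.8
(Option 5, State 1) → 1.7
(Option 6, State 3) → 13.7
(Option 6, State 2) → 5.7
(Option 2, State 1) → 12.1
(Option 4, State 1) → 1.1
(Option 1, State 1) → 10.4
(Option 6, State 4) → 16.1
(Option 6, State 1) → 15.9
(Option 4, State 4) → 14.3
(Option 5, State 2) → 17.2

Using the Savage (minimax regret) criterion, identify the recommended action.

Column bests: State 1=15.9, State 2=19.8, State 3=13.7, State 4=17.4.
Option 1 regrets: 5.5, 2.8, 9.9, 11.8 → max 11.8
Option 2 regrets: 3.8, 16.5, 11.2, 4.9 → max 16.5
Option 3 regrets: 8.3, 4.1, 7.2, 0.0 → max 8.3
Option 4 regrets: 14.8, 0.0, 4.9, 3.1 → max 14.8
Option 5 regrets: 14.2, 2.6, 7.2, 6.3 → max 14.2
Option 6 regrets: 0.0, 14.1, 0.0, 1.3 → max 14.1
Smallest max regret = 8.3 → Option 3.

Option 3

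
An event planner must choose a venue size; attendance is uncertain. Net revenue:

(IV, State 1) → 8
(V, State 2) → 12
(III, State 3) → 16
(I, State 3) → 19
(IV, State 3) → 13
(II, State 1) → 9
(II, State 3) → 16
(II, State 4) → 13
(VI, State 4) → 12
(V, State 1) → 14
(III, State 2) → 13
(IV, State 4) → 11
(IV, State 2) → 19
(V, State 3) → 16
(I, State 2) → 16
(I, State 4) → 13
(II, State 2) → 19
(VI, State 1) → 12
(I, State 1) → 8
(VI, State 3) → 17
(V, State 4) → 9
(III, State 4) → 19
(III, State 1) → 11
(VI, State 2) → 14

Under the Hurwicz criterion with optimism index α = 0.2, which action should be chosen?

I: 0.2·19 + 0.8·8 = 10.2
II: 0.2·19 + 0.8·9 = 11
III: 0.2·19 + 0.8·11 = 12.6
IV: 0.2·19 + 0.8·8 = 10.2
V: 0.2·16 + 0.8·9 = 10.4
VI: 0.2·17 + 0.8·12 = 13
Highest Hurwicz score = 13 → VI.

VI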